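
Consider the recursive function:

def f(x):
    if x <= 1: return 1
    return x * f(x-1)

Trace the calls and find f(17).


f(17)
= 17 * f(16)
= 17 * 16 * f(15)
= 17 * 16 * 15 * f(14)
= 17 * 16 * 15 * 14 * f(13)
= 17 * 16 * 15 * 14 * 13 * f(12)
= 17 * 16 * 15 * 14 * 13 * 12 * f(11)
= 17 * 16 * 15 * 14 * 13 * 12 * 11 * f(10)
= 17 * 16 * 15 * 14 * 13 * 12 * 11 * 10 * f(9)
= 17 * 16 * 15 * 14 * 13 * 12 * 11 * 10 * 9 * f(8)
= 17 * 16 * 15 * 14 * 13 * 12 * 11 * 10 * 9 * 8 * f(7)
= 17 * 16 * 15 * 14 * 13 * 12 * 11 * 10 * 9 * 8 * 7 * f(6)
= 17 * 16 * 15 * 14 * 13 * 12 * 11 * 10 * 9 * 8 * 7 * 6 * f(5)
= 17 * 16 * 15 * 14 * 13 * 12 * 11 * 10 * 9 * 8 * 7 * 6 * 5 * f(4)
= 17 * 16 * 15 * 14 * 13 * 12 * 11 * 10 * 9 * 8 * 7 * 6 * 5 * 4 * f(3)
= 17 * 16 * 15 * 14 * 13 * 12 * 11 * 10 * 9 * 8 * 7 * 6 * 5 * 4 * 3 * f(2)
= 17 * 16 * 15 * 14 * 13 * 12 * 11 * 10 * 9 * 8 * 7 * 6 * 5 * 4 * 3 * 2 * f(1)
= 17 * 16 * 15 * 14 * 13 * 12 * 11 * 10 * 9 * 8 * 7 * 6 * 5 * 4 * 3 * 2 * 1
= 355687428096000

355687428096000


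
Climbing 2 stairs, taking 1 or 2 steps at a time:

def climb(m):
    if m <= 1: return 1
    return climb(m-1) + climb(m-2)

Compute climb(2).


Building up from base cases:
climb(0) = 1
climb(1) = 1
climb(2) = climb(1) + climb(0) = 1 + 1 = 2

2


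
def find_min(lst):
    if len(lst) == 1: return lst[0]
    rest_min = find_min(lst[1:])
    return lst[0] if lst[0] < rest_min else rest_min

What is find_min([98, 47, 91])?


find_min([98, 47, 91]): compare 98 with find_min([47, 91])
find_min([47, 91]): compare 47 with find_min([91])
find_min([91]) = 91  (base case)
Compare 47 with 91 -> 47
Compare 98 with 47 -> 47

47


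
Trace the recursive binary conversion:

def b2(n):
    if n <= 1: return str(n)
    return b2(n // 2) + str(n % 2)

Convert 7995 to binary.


b2(7995) = b2(3997) + '1'
b2(3997) = b2(1998) + '1'
b2(1998) = b2(999) + '0'
b2(999) = b2(499) + '1'
b2(499) = b2(249) + '1'
b2(249) = b2(124) + '1'
b2(124) = b2(62) + '0'
b2(62) = b2(31) + '0'
b2(31) = b2(15) + '1'
b2(15) = b2(7) + '1'
b2(7) = b2(3) + '1'
b2(3) = b2(1) + '1'
b2(1) = '1'  (base case)
Concatenating: '1' + '1' + '1' + '1' + '1' + '0' + '0' + '1' + '1' + '1' + '0' + '1' + '1' = '1111100111011'

1111100111011


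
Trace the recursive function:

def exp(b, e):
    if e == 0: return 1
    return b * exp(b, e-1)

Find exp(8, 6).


exp(8, 6)
= 8 * exp(8, 5)
= 8 * 8 * exp(8, 4)
= 8 * 8 * 8 * exp(8, 3)
= 8 * 8 * 8 * 8 * exp(8, 2)
= 8 * 8 * 8 * 8 * 8 * exp(8, 1)
= 8 * 8 * 8 * 8 * 8 * 8 * exp(8, 0)
= 8 * 8 * 8 * 8 * 8 * 8 * 1
= 262144

262144


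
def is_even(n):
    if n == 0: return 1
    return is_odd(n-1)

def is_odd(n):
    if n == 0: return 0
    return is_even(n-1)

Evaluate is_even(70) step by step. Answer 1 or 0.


is_even(70) = is_odd(69)
is_odd(69) = is_even(68)
is_even(68) = is_odd(67)
is_odd(67) = is_even(66)
is_even(66) = is_odd(65)
is_odd(65) = is_even(64)
is_even(64) = is_odd(63)
is_odd(63) = is_even(62)
is_even(62) = is_odd(61)
is_odd(61) = is_even(60)
is_even(60) = is_odd(59)
is_odd(59) = is_even(58)
is_even(58) = is_odd(57)
is_odd(57) = is_even(56)
is_even(56) = is_odd(55)
is_odd(55) = is_even(54)
is_even(54) = is_odd(53)
is_odd(53) = is_even(52)
is_even(52) = is_odd(51)
is_odd(51) = is_even(50)
is_even(50) = is_odd(49)
is_odd(49) = is_even(48)
is_even(48) = is_odd(47)
is_odd(47) = is_even(46)
is_even(46) = is_odd(45)
is_odd(45) = is_even(44)
is_even(44) = is_odd(43)
is_odd(43) = is_even(42)
is_even(42) = is_odd(41)
is_odd(41) = is_even(40)
is_even(40) = is_odd(39)
is_odd(39) = is_even(38)
is_even(38) = is_odd(37)
is_odd(37) = is_even(36)
is_even(36) = is_odd(35)
is_odd(35) = is_even(34)
is_even(34) = is_odd(33)
is_odd(33) = is_even(32)
is_even(32) = is_odd(31)
is_odd(31) = is_even(30)
is_even(30) = is_odd(29)
is_odd(29) = is_even(28)
is_even(28) = is_odd(27)
is_odd(27) = is_even(26)
is_even(26) = is_odd(25)
is_odd(25) = is_even(24)
is_even(24) = is_odd(23)
is_odd(23) = is_even(22)
is_even(22) = is_odd(21)
is_odd(21) = is_even(20)
is_even(20) = is_odd(19)
is_odd(19) = is_even(18)
is_even(18) = is_odd(17)
is_odd(17) = is_even(16)
is_even(16) = is_odd(15)
is_odd(15) = is_even(14)
is_even(14) = is_odd(13)
is_odd(13) = is_even(12)
is_even(12) = is_odd(11)
is_odd(11) = is_even(10)
is_even(10) = is_odd(9)
is_odd(9) = is_even(8)
is_even(8) = is_odd(7)
is_odd(7) = is_even(6)
is_even(6) = is_odd(5)
is_odd(5) = is_even(4)
is_even(4) = is_odd(3)
is_odd(3) = is_even(2)
is_even(2) = is_odd(1)
is_odd(1) = is_even(0)
is_even(0) = 1  (base case)
Result: 1

1


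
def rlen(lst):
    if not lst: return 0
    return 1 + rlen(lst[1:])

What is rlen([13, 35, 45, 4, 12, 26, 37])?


rlen([13, 35, 45, 4, 12, 26, 37]) = 1 + rlen([35, 45, 4, 12, 26, 37])
rlen([35, 45, 4, 12, 26, 37]) = 1 + rlen([45, 4, 12, 26, 37])
rlen([45, 4, 12, 26, 37]) = 1 + rlen([4, 12, 26, 37])
rlen([4, 12, 26, 37]) = 1 + rlen([12, 26, 37])
rlen([12, 26, 37]) = 1 + rlen([26, 37])
rlen([26, 37]) = 1 + rlen([37])
rlen([37]) = 1 + rlen([])
rlen([]) = 0  (base case)
Unwinding: 1 + 1 + 1 + 1 + 1 + 1 + 1 + 0 = 7

7


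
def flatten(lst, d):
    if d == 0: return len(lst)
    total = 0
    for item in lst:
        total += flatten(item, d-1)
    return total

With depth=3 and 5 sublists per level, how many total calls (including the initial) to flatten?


At depth 0 (root): 1 call
At depth 1: each of 1 parents calls flatten on 5 children = 5 calls
At depth 2: each of 5 parents calls flatten on 5 children = 25 calls
At depth 3: each of 25 parents calls flatten on 5 children = 125 calls
Total: 1 + 5 + 25 + 125 = 156

156


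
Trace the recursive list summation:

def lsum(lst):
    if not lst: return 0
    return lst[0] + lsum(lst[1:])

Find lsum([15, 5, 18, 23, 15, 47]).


lsum([15, 5, 18, 23, 15, 47]) = 15 + lsum([5, 18, 23, 15, 47])
lsum([5, 18, 23, 15, 47]) = 5 + lsum([18, 23, 15, 47])
lsum([18, 23, 15, 47]) = 18 + lsum([23, 15, 47])
lsum([23, 15, 47]) = 23 + lsum([15, 47])
lsum([15, 47]) = 15 + lsum([47])
lsum([47]) = 47 + lsum([])
lsum([]) = 0  (base case)
Total: 15 + 5 + 18 + 23 + 15 + 47 + 0 = 123

123


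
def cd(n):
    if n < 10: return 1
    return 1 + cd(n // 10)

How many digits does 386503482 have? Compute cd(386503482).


cd(386503482) = 1 + cd(38650348)
cd(38650348) = 1 + cd(3865034)
cd(3865034) = 1 + cd(386503)
cd(386503) = 1 + cd(38650)
cd(38650) = 1 + cd(3865)
cd(3865) = 1 + cd(386)
cd(386) = 1 + cd(38)
cd(38) = 1 + cd(3)
cd(3) = 1  (base case: 3 < 10)
Unwinding: 1 + 1 + 1 + 1 + 1 + 1 + 1 + 1 + 1 = 9

9


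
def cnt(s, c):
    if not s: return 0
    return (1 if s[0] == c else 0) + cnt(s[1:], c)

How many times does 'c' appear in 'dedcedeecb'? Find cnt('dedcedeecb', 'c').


s[0]='d' != 'c' -> 0
s[0]='e' != 'c' -> 0
s[0]='d' != 'c' -> 0
s[0]='c' == 'c' -> 1
s[0]='e' != 'c' -> 0
s[0]='d' != 'c' -> 0
s[0]='e' != 'c' -> 0
s[0]='e' != 'c' -> 0
s[0]='c' == 'c' -> 1
s[0]='b' != 'c' -> 0
Sum: 0 + 0 + 0 + 1 + 0 + 0 + 0 + 0 + 1 + 0 = 2

2


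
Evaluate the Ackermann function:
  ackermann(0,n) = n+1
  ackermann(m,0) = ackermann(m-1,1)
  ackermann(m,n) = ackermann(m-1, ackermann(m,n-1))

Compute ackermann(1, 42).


ackermann(1, 42) = ackermann(0, ackermann(1, 41))
  ackermann(1, 41) = ackermann(0, ackermann(1, 40))
    ackermann(1, 40) = ackermann(0, ackermann(1, 39))
      ackermann(1, 39) = ackermann(0, ackermann(1, 38))
        ackermann(1, 38) = ackermann(0, ackermann(1, 37))
          ackermann(1, 37) = ackermann(0, ackermann(1, 36))
          ackermann(1, 36) = ackermann(0, ackermann(1, 35))
          ackermann(1, 35) = ackermann(0, ackermann(1, 34))
          ackermann(1, 34) = ackermann(0, ackermann(1, 33))
          ackermann(1, 33) = ackermann(0, ackermann(1, 32))
          ackermann(1, 32) = ackermann(0, ackermann(1, 31))
          ackermann(1, 31) = ackermann(0, ackermann(1, 30))
          ackermann(1, 30) = ackermann(0, ackermann(1, 29))
          ackermann(1, 29) = ackermann(0, ackermann(1, 28))
          ackermann(1, 28) = ackermann(0, ackermann(1, 27))
          ackermann(1, 27) = ackermann(0, ackermann(1, 26))
          ackermann(1, 26) = ackermann(0, ackermann(1, 25))
          ackermann(1, 25) = ackermann(0, ackermann(1, 24))
          ackermann(1, 24) = ackermann(0, ackermann(1, 23))
          ackermann(1, 23) = ackermann(0, ackermann(1, 22))
          ackermann(1, 22) = ackermann(0, ackermann(1, 21))
          ackermann(1, 21) = ackermann(0, ackermann(1, 20))
          ackermann(1, 20) = ackermann(0, ackermann(1, 19))
          ackermann(1, 19) = ackermann(0, ackermann(1, 18))
          ackermann(1, 18) = ackermann(0, ackermann(1, 17))
... (trace truncated)
Result: ackermann(1, 42) = 44

44


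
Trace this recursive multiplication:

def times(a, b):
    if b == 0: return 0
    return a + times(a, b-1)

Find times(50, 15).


times(50, 15) = 50 + times(50, 14)
times(50, 14) = 50 + times(50, 13)
times(50, 13) = 50 + times(50, 12)
times(50, 12) = 50 + times(50, 11)
times(50, 11) = 50 + times(50, 10)
times(50, 10) = 50 + times(50, 9)
times(50, 9) = 50 + times(50, 8)
times(50, 8) = 50 + times(50, 7)
times(50, 7) = 50 + times(50, 6)
times(50, 6) = 50 + times(50, 5)
times(50, 5) = 50 + times(50, 4)
times(50, 4) = 50 + times(50, 3)
times(50, 3) = 50 + times(50, 2)
times(50, 2) = 50 + times(50, 1)
times(50, 1) = 50 + times(50, 0)
times(50, 0) = 0  (base case)
Total: 50 + 50 + 50 + 50 + 50 + 50 + 50 + 50 + 50 + 50 + 50 + 50 + 50 + 50 + 50 + 0 = 750

750


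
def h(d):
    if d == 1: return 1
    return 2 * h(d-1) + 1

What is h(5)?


h(5) = 2 * h(4) + 1
h(4) = 2 * h(3) + 1
h(3) = 2 * h(2) + 1
h(2) = 2 * h(1) + 1
h(1) = 1  (base case)
h(2) = 2 * 1 + 1 = 3
h(3) = 2 * 3 + 1 = 7
h(4) = 2 * 7 + 1 = 15
h(5) = 2 * 15 + 1 = 31

31


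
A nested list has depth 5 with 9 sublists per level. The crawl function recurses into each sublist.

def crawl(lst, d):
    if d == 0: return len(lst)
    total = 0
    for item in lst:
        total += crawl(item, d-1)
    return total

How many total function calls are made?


At depth 0 (root): 1 call
At depth 1: each of 1 parents calls crawl on 9 children = 9 calls
At depth 2: each of 9 parents calls crawl on 9 children = 81 calls
At depth 3: each of 81 parents calls crawl on 9 children = 729 calls
At depth 4: each of 729 parents calls crawl on 9 children = 6561 calls
At depth 5: each of 6561 parents calls crawl on 9 children = 59049 calls
Total: 1 + 9 + 81 + 729 + 6561 + 59049 = 66430

66430


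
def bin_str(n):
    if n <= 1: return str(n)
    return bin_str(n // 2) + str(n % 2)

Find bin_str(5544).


bin_str(5544) = bin_str(2772) + '0'
bin_str(2772) = bin_str(1386) + '0'
bin_str(1386) = bin_str(693) + '0'
bin_str(693) = bin_str(346) + '1'
bin_str(346) = bin_str(173) + '0'
bin_str(173) = bin_str(86) + '1'
bin_str(86) = bin_str(43) + '0'
bin_str(43) = bin_str(21) + '1'
bin_str(21) = bin_str(10) + '1'
bin_str(10) = bin_str(5) + '0'
bin_str(5) = bin_str(2) + '1'
bin_str(2) = bin_str(1) + '0'
bin_str(1) = '1'  (base case)
Concatenating: '1' + '0' + '1' + '0' + '1' + '1' + '0' + '1' + '0' + '1' + '0' + '0' + '0' = '1010110101000'

1010110101000


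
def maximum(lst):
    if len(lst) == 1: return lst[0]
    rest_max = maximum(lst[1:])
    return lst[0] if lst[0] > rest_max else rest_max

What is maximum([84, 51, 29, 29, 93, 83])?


maximum([84, 51, 29, 29, 93, 83]): compare 84 with maximum([51, 29, 29, 93, 83])
maximum([51, 29, 29, 93, 83]): compare 51 with maximum([29, 29, 93, 83])
maximum([29, 29, 93, 83]): compare 29 with maximum([29, 93, 83])
maximum([29, 93, 83]): compare 29 with maximum([93, 83])
maximum([93, 83]): compare 93 with maximum([83])
maximum([83]) = 83  (base case)
Compare 93 with 83 -> 93
Compare 29 with 93 -> 93
Compare 29 with 93 -> 93
Compare 51 with 93 -> 93
Compare 84 with 93 -> 93

93


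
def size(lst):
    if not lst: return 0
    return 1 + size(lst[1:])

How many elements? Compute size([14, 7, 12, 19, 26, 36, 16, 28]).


size([14, 7, 12, 19, 26, 36, 16, 28]) = 1 + size([7, 12, 19, 26, 36, 16, 28])
size([7, 12, 19, 26, 36, 16, 28]) = 1 + size([12, 19, 26, 36, 16, 28])
size([12, 19, 26, 36, 16, 28]) = 1 + size([19, 26, 36, 16, 28])
size([19, 26, 36, 16, 28]) = 1 + size([26, 36, 16, 28])
size([26, 36, 16, 28]) = 1 + size([36, 16, 28])
size([36, 16, 28]) = 1 + size([16, 28])
size([16, 28]) = 1 + size([28])
size([28]) = 1 + size([])
size([]) = 0  (base case)
Unwinding: 1 + 1 + 1 + 1 + 1 + 1 + 1 + 1 + 0 = 8

8


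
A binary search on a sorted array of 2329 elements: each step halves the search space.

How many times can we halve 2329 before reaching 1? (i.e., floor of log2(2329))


2329 / 2 = 1164
1164 / 2 = 582
582 / 2 = 291
291 / 2 = 145
145 / 2 = 72
72 / 2 = 36
36 / 2 = 18
18 / 2 = 9
9 / 2 = 4
4 / 2 = 2
2 / 2 = 1
Reached 1 after 11 halvings

11


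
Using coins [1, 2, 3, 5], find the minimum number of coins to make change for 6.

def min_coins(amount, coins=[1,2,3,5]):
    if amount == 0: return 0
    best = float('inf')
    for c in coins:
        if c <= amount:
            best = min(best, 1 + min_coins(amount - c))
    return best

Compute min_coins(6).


Building up with DP:
min_coins(0) = 0
min_coins(1) = min(1+min_coins(0)=1+0=1) = 1
min_coins(2) = min(1+min_coins(1)=1+1=2, 1+min_coins(0)=1+0=1) = 1
min_coins(3) = min(1+min_coins(2)=1+1=2, 1+min_coins(1)=1+1=2, 1+min_coins(0)=1+0=1) = 1
min_coins(4) = min(1+min_coins(3)=1+1=2, 1+min_coins(2)=1+1=2, 1+min_coins(1)=1+1=2) = 2
min_coins(5) = min(1+min_coins(4)=1+2=3, 1+min_coins(3)=1+1=2, 1+min_coins(2)=1+1=2, 1+min_coins(0)=1+0=1) = 1
min_coins(6) = min(1+min_coins(5)=1+1=2, 1+min_coins(4)=1+2=3, 1+min_coins(3)=1+1=2, 1+min_coins(1)=1+1=2) = 2

2


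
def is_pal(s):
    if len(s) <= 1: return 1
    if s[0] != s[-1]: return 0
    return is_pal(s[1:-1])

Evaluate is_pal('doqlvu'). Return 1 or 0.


is_pal('doqlvu'): s[0]='d' != s[-1]='u' -> return 0
Result: 0 (not a palindrome)

0


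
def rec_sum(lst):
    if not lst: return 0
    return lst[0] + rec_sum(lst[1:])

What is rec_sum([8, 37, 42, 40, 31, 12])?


rec_sum([8, 37, 42, 40, 31, 12]) = 8 + rec_sum([37, 42, 40, 31, 12])
rec_sum([37, 42, 40, 31, 12]) = 37 + rec_sum([42, 40, 31, 12])
rec_sum([42, 40, 31, 12]) = 42 + rec_sum([40, 31, 12])
rec_sum([40, 31, 12]) = 40 + rec_sum([31, 12])
rec_sum([31, 12]) = 31 + rec_sum([12])
rec_sum([12]) = 12 + rec_sum([])
rec_sum([]) = 0  (base case)
Total: 8 + 37 + 42 + 40 + 31 + 12 + 0 = 170

170


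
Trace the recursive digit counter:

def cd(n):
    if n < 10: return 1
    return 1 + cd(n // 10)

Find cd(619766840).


cd(619766840) = 1 + cd(61976684)
cd(61976684) = 1 + cd(6197668)
cd(6197668) = 1 + cd(619766)
cd(619766) = 1 + cd(61976)
cd(61976) = 1 + cd(6197)
cd(6197) = 1 + cd(619)
cd(619) = 1 + cd(61)
cd(61) = 1 + cd(6)
cd(6) = 1  (base case: 6 < 10)
Unwinding: 1 + 1 + 1 + 1 + 1 + 1 + 1 + 1 + 1 = 9

9


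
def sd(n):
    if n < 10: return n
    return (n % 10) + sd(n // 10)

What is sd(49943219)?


sd(49943219) = 9 + sd(4994321)
sd(4994321) = 1 + sd(499432)
sd(499432) = 2 + sd(49943)
sd(49943) = 3 + sd(4994)
sd(4994) = 4 + sd(499)
sd(499) = 9 + sd(49)
sd(49) = 9 + sd(4)
sd(4) = 4  (base case)
Total: 9 + 1 + 2 + 3 + 4 + 9 + 9 + 4 = 41

41


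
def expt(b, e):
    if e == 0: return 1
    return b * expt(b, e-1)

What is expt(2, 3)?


expt(2, 3)
= 2 * expt(2, 2)
= 2 * 2 * expt(2, 1)
= 2 * 2 * 2 * expt(2, 0)
= 2 * 2 * 2 * 1
= 8

8


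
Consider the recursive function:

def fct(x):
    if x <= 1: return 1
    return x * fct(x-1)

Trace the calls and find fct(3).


fct(3)
= 3 * fct(2)
= 3 * 2 * fct(1)
= 3 * 2 * 1
= 6

6


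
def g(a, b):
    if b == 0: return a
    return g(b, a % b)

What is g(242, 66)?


g(242, 66) = g(66, 44)
g(66, 44) = g(44, 22)
g(44, 22) = g(22, 0)
g(22, 0) = 22  (base case)

22


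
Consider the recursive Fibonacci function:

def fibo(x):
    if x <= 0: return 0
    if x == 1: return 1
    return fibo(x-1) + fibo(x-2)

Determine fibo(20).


Computing fibo(20) bottom-up:
fibo(0) = 0
fibo(1) = 1
fibo(2) = fibo(1) + fibo(0) = 1 + 0 = 1
fibo(3) = fibo(2) + fibo(1) = 1 + 1 = 2
fibo(4) = fibo(3) + fibo(2) = 2 + 1 = 3
fibo(5) = fibo(4) + fibo(3) = 3 + 2 = 5
fibo(6) = fibo(5) + fibo(4) = 5 + 3 = 8
fibo(7) = fibo(6) + fibo(5) = 8 + 5 = 13
fibo(8) = fibo(7) + fibo(6) = 13 + 8 = 21
fibo(9) = fibo(8) + fibo(7) = 21 + 13 = 34
fibo(10) = fibo(9) + fibo(8) = 34 + 21 = 55
fibo(11) = fibo(10) + fibo(9) = 55 + 34 = 89
fibo(12) = fibo(11) + fibo(10) = 89 + 55 = 144
fibo(13) = fibo(12) + fibo(11) = 144 + 89 = 233
fibo(14) = fibo(13) + fibo(12) = 233 + 144 = 377
fibo(15) = fibo(14) + fibo(13) = 377 + 233 = 610
fibo(16) = fibo(15) + fibo(14) = 610 + 377 = 987
fibo(17) = fibo(16) + fibo(15) = 987 + 610 = 1597
fibo(18) = fibo(17) + fibo(16) = 1597 + 987 = 2584
fibo(19) = fibo(18) + fibo(17) = 2584 + 1597 = 4181
fibo(20) = fibo(19) + fibo(18) = 4181 + 2584 = 6765

6765


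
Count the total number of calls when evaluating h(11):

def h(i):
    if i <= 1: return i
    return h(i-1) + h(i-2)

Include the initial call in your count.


Let C(n) = total calls for h(n)
C(0) = 1, C(1) = 1
C(2) = 1 + C(1) + C(0) = 1 + 1 + 1 = 3
C(3) = 1 + C(2) + C(1) = 1 + 3 + 1 = 5
C(4) = 1 + C(3) + C(2) = 1 + 5 + 3 = 9
C(5) = 1 + C(4) + C(3) = 1 + 9 + 5 = 15
C(6) = 1 + C(5) + C(4) = 1 + 15 + 9 = 25
C(7) = 1 + C(6) + C(5) = 1 + 25 + 15 = 41
C(8) = 1 + C(7) + C(6) = 1 + 41 + 25 = 67
C(9) = 1 + C(8) + C(7) = 1 + 67 + 41 = 109
C(10) = 1 + C(9) + C(8) = 1 + 109 + 67 = 177
C(11) = 1 + C(10) + C(9) = 1 + 177 + 109 = 287

287


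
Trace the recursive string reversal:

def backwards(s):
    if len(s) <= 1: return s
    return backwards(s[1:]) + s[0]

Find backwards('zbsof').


backwards('zbsof') = backwards('bsof') + 'z'
backwards('bsof') = backwards('sof') + 'b'
backwards('sof') = backwards('of') + 's'
backwards('of') = backwards('f') + 'o'
backwards('f') = 'f'  (base case)
Concatenating: 'f' + 'o' + 's' + 'b' + 'z' = 'fosbz'

fosbz


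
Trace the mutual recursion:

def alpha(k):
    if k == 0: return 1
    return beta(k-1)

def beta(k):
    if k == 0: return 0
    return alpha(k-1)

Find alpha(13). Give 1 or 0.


alpha(13) = beta(12)
beta(12) = alpha(11)
alpha(11) = beta(10)
beta(10) = alpha(9)
alpha(9) = beta(8)
beta(8) = alpha(7)
alpha(7) = beta(6)
beta(6) = alpha(5)
alpha(5) = beta(4)
beta(4) = alpha(3)
alpha(3) = beta(2)
beta(2) = alpha(1)
alpha(1) = beta(0)
beta(0) = 0  (base case)
Result: 0

0


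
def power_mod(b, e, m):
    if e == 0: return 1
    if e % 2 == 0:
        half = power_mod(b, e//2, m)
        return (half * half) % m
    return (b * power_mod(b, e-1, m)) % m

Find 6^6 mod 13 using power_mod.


power_mod(6, 6, 13): e is even, compute power_mod(6, 3, 13)
  power_mod(6, 3, 13): e is odd, compute power_mod(6, 2, 13)
    power_mod(6, 2, 13): e is even, compute power_mod(6, 1, 13)
      power_mod(6, 1, 13): e is odd, compute power_mod(6, 0, 13)
        power_mod(6, 0, 13) = 1
      (6 * 1) % 13 = 6
    half=6, (6*6) % 13 = 10
  (6 * 10) % 13 = 8
half=8, (8*8) % 13 = 12

12


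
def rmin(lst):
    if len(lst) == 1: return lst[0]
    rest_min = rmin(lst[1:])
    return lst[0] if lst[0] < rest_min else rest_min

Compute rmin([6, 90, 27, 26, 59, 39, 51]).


rmin([6, 90, 27, 26, 59, 39, 51]): compare 6 with rmin([90, 27, 26, 59, 39, 51])
rmin([90, 27, 26, 59, 39, 51]): compare 90 with rmin([27, 26, 59, 39, 51])
rmin([27, 26, 59, 39, 51]): compare 27 with rmin([26, 59, 39, 51])
rmin([26, 59, 39, 51]): compare 26 with rmin([59, 39, 51])
rmin([59, 39, 51]): compare 59 with rmin([39, 51])
rmin([39, 51]): compare 39 with rmin([51])
rmin([51]) = 51  (base case)
Compare 39 with 51 -> 39
Compare 59 with 39 -> 39
Compare 26 with 39 -> 26
Compare 27 with 26 -> 26
Compare 90 with 26 -> 26
Compare 6 with 26 -> 6

6


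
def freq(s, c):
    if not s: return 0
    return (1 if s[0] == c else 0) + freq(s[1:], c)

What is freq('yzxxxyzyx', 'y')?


s[0]='y' == 'y' -> 1
s[0]='z' != 'y' -> 0
s[0]='x' != 'y' -> 0
s[0]='x' != 'y' -> 0
s[0]='x' != 'y' -> 0
s[0]='y' == 'y' -> 1
s[0]='z' != 'y' -> 0
s[0]='y' == 'y' -> 1
s[0]='x' != 'y' -> 0
Sum: 1 + 0 + 0 + 0 + 0 + 1 + 0 + 1 + 0 = 3

3


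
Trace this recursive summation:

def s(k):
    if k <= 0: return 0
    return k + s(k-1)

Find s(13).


s(13)
= 13 + 12 + 11 + 10 + 9 + 8 + 7 + 6 + 5 + 4 + 3 + 2 + 1 + s(0)
= 13 + 12 + 11 + 10 + 9 + 8 + 7 + 6 + 5 + 4 + 3 + 2 + 1 + 0
= 91

91


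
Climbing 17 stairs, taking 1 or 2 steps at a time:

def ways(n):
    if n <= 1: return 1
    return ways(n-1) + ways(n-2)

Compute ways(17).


Building up from base cases:
ways(0) = 1
ways(1) = 1
ways(2) = ways(1) + ways(0) = 1 + 1 = 2
ways(3) = ways(2) + ways(1) = 2 + 1 = 3
ways(4) = ways(3) + ways(2) = 3 + 2 = 5
ways(5) = ways(4) + ways(3) = 5 + 3 = 8
ways(6) = ways(5) + ways(4) = 8 + 5 = 13
ways(7) = ways(6) + ways(5) = 13 + 8 = 21
ways(8) = ways(7) + ways(6) = 21 + 13 = 34
ways(9) = ways(8) + ways(7) = 34 + 21 = 55
ways(10) = ways(9) + ways(8) = 55 + 34 = 89
ways(11) = ways(10) + ways(9) = 89 + 55 = 144
ways(12) = ways(11) + ways(10) = 144 + 89 = 233
ways(13) = ways(12) + ways(11) = 233 + 144 = 377
ways(14) = ways(13) + ways(12) = 377 + 233 = 610
ways(15) = ways(14) + ways(13) = 610 + 377 = 987
ways(16) = ways(15) + ways(14) = 987 + 610 = 1597
ways(17) = ways(16) + ways(15) = 1597 + 987 = 2584

2584


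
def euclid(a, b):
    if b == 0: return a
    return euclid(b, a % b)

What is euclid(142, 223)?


euclid(142, 223) = euclid(223, 142)
euclid(223, 142) = euclid(142, 81)
euclid(142, 81) = euclid(81, 61)
euclid(81, 61) = euclid(61, 20)
euclid(61, 20) = euclid(20, 1)
euclid(20, 1) = euclid(1, 0)
euclid(1, 0) = 1  (base case)

1


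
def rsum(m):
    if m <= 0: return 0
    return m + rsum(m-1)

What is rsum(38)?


rsum(38)
= 38 + 37 + 36 + 35 + 34 + 33 + 32 + 31 + 30 + 29 + 28 + 27 + 26 + 25 + 24 + 23 + 22 + 21 + 20 + 19 + 18 + 17 + 16 + 15 + 14 + 13 + 12 + 11 + 10 + 9 + 8 + 7 + 6 + 5 + 4 + 3 + 2 + 1 + rsum(0)
= 38 + 37 + 36 + 35 + 34 + 33 + 32 + 31 + 30 + 29 + 28 + 27 + 26 + 25 + 24 + 23 + 22 + 21 + 20 + 19 + 18 + 17 + 16 + 15 + 14 + 13 + 12 + 11 + 10 + 9 + 8 + 7 + 6 + 5 + 4 + 3 + 2 + 1 + 0
= 741

741


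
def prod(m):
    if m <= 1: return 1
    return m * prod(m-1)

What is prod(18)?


prod(18)
= 18 * prod(17)
= 18 * 17 * prod(16)
= 18 * 17 * 16 * prod(15)
= 18 * 17 * 16 * 15 * prod(14)
= 18 * 17 * 16 * 15 * 14 * prod(13)
= 18 * 17 * 16 * 15 * 14 * 13 * prod(12)
= 18 * 17 * 16 * 15 * 14 * 13 * 12 * prod(11)
= 18 * 17 * 16 * 15 * 14 * 13 * 12 * 11 * prod(10)
= 18 * 17 * 16 * 15 * 14 * 13 * 12 * 11 * 10 * prod(9)
= 18 * 17 * 16 * 15 * 14 * 13 * 12 * 11 * 10 * 9 * prod(8)
= 18 * 17 * 16 * 15 * 14 * 13 * 12 * 11 * 10 * 9 * 8 * prod(7)
= 18 * 17 * 16 * 15 * 14 * 13 * 12 * 11 * 10 * 9 * 8 * 7 * prod(6)
= 18 * 17 * 16 * 15 * 14 * 13 * 12 * 11 * 10 * 9 * 8 * 7 * 6 * prod(5)
= 18 * 17 * 16 * 15 * 14 * 13 * 12 * 11 * 10 * 9 * 8 * 7 * 6 * 5 * prod(4)
= 18 * 17 * 16 * 15 * 14 * 13 * 12 * 11 * 10 * 9 * 8 * 7 * 6 * 5 * 4 * prod(3)
= 18 * 17 * 16 * 15 * 14 * 13 * 12 * 11 * 10 * 9 * 8 * 7 * 6 * 5 * 4 * 3 * prod(2)
= 18 * 17 * 16 * 15 * 14 * 13 * 12 * 11 * 10 * 9 * 8 * 7 * 6 * 5 * 4 * 3 * 2 * prod(1)
= 18 * 17 * 16 * 15 * 14 * 13 * 12 * 11 * 10 * 9 * 8 * 7 * 6 * 5 * 4 * 3 * 2 * 1
= 6402373705728000

6402373705728000


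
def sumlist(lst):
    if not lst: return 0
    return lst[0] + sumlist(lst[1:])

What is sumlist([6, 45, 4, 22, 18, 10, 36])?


sumlist([6, 45, 4, 22, 18, 10, 36]) = 6 + sumlist([45, 4, 22, 18, 10, 36])
sumlist([45, 4, 22, 18, 10, 36]) = 45 + sumlist([4, 22, 18, 10, 36])
sumlist([4, 22, 18, 10, 36]) = 4 + sumlist([22, 18, 10, 36])
sumlist([22, 18, 10, 36]) = 22 + sumlist([18, 10, 36])
sumlist([18, 10, 36]) = 18 + sumlist([10, 36])
sumlist([10, 36]) = 10 + sumlist([36])
sumlist([36]) = 36 + sumlist([])
sumlist([]) = 0  (base case)
Total: 6 + 45 + 4 + 22 + 18 + 10 + 36 + 0 = 141

141


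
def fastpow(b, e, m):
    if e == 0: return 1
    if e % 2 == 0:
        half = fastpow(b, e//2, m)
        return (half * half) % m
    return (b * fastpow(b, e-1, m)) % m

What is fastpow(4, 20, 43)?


fastpow(4, 20, 43): e is even, compute fastpow(4, 10, 43)
  fastpow(4, 10, 43): e is even, compute fastpow(4, 5, 43)
    fastpow(4, 5, 43): e is odd, compute fastpow(4, 4, 43)
      fastpow(4, 4, 43): e is even, compute fastpow(4, 2, 43)
        fastpow(4, 2, 43): e is even, compute fastpow(4, 1, 43)
          fastpow(4, 1, 43): e is odd, compute fastpow(4, 0, 43)
          fastpow(4, 0, 43) = 1
          (4 * 1) % 43 = 4
        half=4, (4*4) % 43 = 16
      half=16, (16*16) % 43 = 41
    (4 * 41) % 43 = 35
  half=35, (35*35) % 43 = 21
half=21, (21*21) % 43 = 11

11


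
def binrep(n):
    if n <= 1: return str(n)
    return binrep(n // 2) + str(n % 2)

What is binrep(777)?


binrep(777) = binrep(388) + '1'
binrep(388) = binrep(194) + '0'
binrep(194) = binrep(97) + '0'
binrep(97) = binrep(48) + '1'
binrep(48) = binrep(24) + '0'
binrep(24) = binrep(12) + '0'
binrep(12) = binrep(6) + '0'
binrep(6) = binrep(3) + '0'
binrep(3) = binrep(1) + '1'
binrep(1) = '1'  (base case)
Concatenating: '1' + '1' + '0' + '0' + '0' + '0' + '1' + '0' + '0' + '1' = '1100001001'

1100001001


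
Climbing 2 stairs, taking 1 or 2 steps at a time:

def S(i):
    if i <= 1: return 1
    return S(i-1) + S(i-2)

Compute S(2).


Building up from base cases:
S(0) = 1
S(1) = 1
S(2) = S(1) + S(0) = 1 + 1 = 2

2


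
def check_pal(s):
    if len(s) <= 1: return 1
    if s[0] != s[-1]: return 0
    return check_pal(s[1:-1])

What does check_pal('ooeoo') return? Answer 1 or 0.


check_pal('ooeoo'): s[0]='o' == s[-1]='o' -> check check_pal('oeo')
check_pal('oeo'): s[0]='o' == s[-1]='o' -> check check_pal('e')
check_pal('e'): len <= 1 -> return 1  (base case)
Result: 1 (palindrome)

1


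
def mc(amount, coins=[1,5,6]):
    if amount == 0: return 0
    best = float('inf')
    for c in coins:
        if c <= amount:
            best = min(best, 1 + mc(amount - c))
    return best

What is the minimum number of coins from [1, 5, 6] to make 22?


Building up with DP:
mc(0) = 0
mc(1) = min(1+mc(0)=1+0=1) = 1
mc(2) = min(1+mc(1)=1+1=2) = 2
mc(3) = min(1+mc(2)=1+2=3) = 3
mc(4) = min(1+mc(3)=1+3=4) = 4
mc(5) = min(1+mc(4)=1+4=5, 1+mc(0)=1+0=1) = 1
mc(6) = min(1+mc(5)=1+1=2, 1+mc(1)=1+1=2, 1+mc(0)=1+0=1) = 1
mc(7) = min(1+mc(6)=1+1=2, 1+mc(2)=1+2=3, 1+mc(1)=1+1=2) = 2
mc(8) = min(1+mc(7)=1+2=3, 1+mc(3)=1+3=4, 1+mc(2)=1+2=3) = 3
mc(9) = min(1+mc(8)=1+3=4, 1+mc(4)=1+4=5, 1+mc(3)=1+3=4) = 4
mc(10) = min(1+mc(9)=1+4=5, 1+mc(5)=1+1=2, 1+mc(4)=1+4=5) = 2
mc(11) = min(1+mc(10)=1+2=3, 1+mc(6)=1+1=2, 1+mc(5)=1+1=2) = 2
mc(12) = min(1+mc(11)=1+2=3, 1+mc(7)=1+2=3, 1+mc(6)=1+1=2) = 2
mc(13) = min(1+mc(12)=1+2=3, 1+mc(8)=1+3=4, 1+mc(7)=1+2=3) = 3
mc(14) = min(1+mc(13)=1+3=4, 1+mc(9)=1+4=5, 1+mc(8)=1+3=4) = 4
mc(15) = min(1+mc(14)=1+4=5, 1+mc(10)=1+2=3, 1+mc(9)=1+4=5) = 3
mc(16) = min(1+mc(15)=1+3=4, 1+mc(11)=1+2=3, 1+mc(10)=1+2=3) = 3
mc(17) = min(1+mc(16)=1+3=4, 1+mc(12)=1+2=3, 1+mc(11)=1+2=3) = 3
mc(18) = min(1+mc(17)=1+3=4, 1+mc(13)=1+3=4, 1+mc(12)=1+2=3) = 3
mc(19) = min(1+mc(18)=1+3=4, 1+mc(14)=1+4=5, 1+mc(13)=1+3=4) = 4
mc(20) = min(1+mc(19)=1+4=5, 1+mc(15)=1+3=4, 1+mc(14)=1+4=5) = 4
mc(21) = min(1+mc(20)=1+4=5, 1+mc(16)=1+3=4, 1+mc(15)=1+3=4) = 4
mc(22) = min(1+mc(21)=1+4=5, 1+mc(17)=1+3=4, 1+mc(16)=1+3=4) = 4

4


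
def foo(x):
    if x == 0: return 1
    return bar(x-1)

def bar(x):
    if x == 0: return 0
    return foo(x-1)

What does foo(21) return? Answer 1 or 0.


foo(21) = bar(20)
bar(20) = foo(19)
foo(19) = bar(18)
bar(18) = foo(17)
foo(17) = bar(16)
bar(16) = foo(15)
foo(15) = bar(14)
bar(14) = foo(13)
foo(13) = bar(12)
bar(12) = foo(11)
foo(11) = bar(10)
bar(10) = foo(9)
foo(9) = bar(8)
bar(8) = foo(7)
foo(7) = bar(6)
bar(6) = foo(5)
foo(5) = bar(4)
bar(4) = foo(3)
foo(3) = bar(2)
bar(2) = foo(1)
foo(1) = bar(0)
bar(0) = 0  (base case)
Result: 0

0


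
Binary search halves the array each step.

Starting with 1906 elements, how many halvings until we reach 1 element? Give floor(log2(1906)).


1906 / 2 = 953
953 / 2 = 476
476 / 2 = 238
238 / 2 = 119
119 / 2 = 59
59 / 2 = 29
29 / 2 = 14
14 / 2 = 7
7 / 2 = 3
3 / 2 = 1
Reached 1 after 10 halvings

10


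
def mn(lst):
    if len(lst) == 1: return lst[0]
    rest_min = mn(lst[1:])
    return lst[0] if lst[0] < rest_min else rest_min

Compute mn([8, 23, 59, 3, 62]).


mn([8, 23, 59, 3, 62]): compare 8 with mn([23, 59, 3, 62])
mn([23, 59, 3, 62]): compare 23 with mn([59, 3, 62])
mn([59, 3, 62]): compare 59 with mn([3, 62])
mn([3, 62]): compare 3 with mn([62])
mn([62]) = 62  (base case)
Compare 3 with 62 -> 3
Compare 59 with 3 -> 3
Compare 23 with 3 -> 3
Compare 8 with 3 -> 3

3


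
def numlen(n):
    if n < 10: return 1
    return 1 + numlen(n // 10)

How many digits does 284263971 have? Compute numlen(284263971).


numlen(284263971) = 1 + numlen(28426397)
numlen(28426397) = 1 + numlen(2842639)
numlen(2842639) = 1 + numlen(284263)
numlen(284263) = 1 + numlen(28426)
numlen(28426) = 1 + numlen(2842)
numlen(2842) = 1 + numlen(284)
numlen(284) = 1 + numlen(28)
numlen(28) = 1 + numlen(2)
numlen(2) = 1  (base case: 2 < 10)
Unwinding: 1 + 1 + 1 + 1 + 1 + 1 + 1 + 1 + 1 = 9

9


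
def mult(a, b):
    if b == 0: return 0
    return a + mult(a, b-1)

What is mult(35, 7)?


mult(35, 7) = 35 + mult(35, 6)
mult(35, 6) = 35 + mult(35, 5)
mult(35, 5) = 35 + mult(35, 4)
mult(35, 4) = 35 + mult(35, 3)
mult(35, 3) = 35 + mult(35, 2)
mult(35, 2) = 35 + mult(35, 1)
mult(35, 1) = 35 + mult(35, 0)
mult(35, 0) = 0  (base case)
Total: 35 + 35 + 35 + 35 + 35 + 35 + 35 + 0 = 245

245


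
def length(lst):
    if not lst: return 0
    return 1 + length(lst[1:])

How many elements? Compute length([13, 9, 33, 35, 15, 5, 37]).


length([13, 9, 33, 35, 15, 5, 37]) = 1 + length([9, 33, 35, 15, 5, 37])
length([9, 33, 35, 15, 5, 37]) = 1 + length([33, 35, 15, 5, 37])
length([33, 35, 15, 5, 37]) = 1 + length([35, 15, 5, 37])
length([35, 15, 5, 37]) = 1 + length([15, 5, 37])
length([15, 5, 37]) = 1 + length([5, 37])
length([5, 37]) = 1 + length([37])
length([37]) = 1 + length([])
length([]) = 0  (base case)
Unwinding: 1 + 1 + 1 + 1 + 1 + 1 + 1 + 0 = 7

7


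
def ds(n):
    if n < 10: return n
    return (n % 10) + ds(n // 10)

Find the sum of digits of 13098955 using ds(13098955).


ds(13098955) = 5 + ds(1309895)
ds(1309895) = 5 + ds(130989)
ds(130989) = 9 + ds(13098)
ds(13098) = 8 + ds(1309)
ds(1309) = 9 + ds(130)
ds(130) = 0 + ds(13)
ds(13) = 3 + ds(1)
ds(1) = 1  (base case)
Total: 5 + 5 + 9 + 8 + 9 + 0 + 3 + 1 = 40

40


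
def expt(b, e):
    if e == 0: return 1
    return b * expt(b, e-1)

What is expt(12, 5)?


expt(12, 5)
= 12 * expt(12, 4)
= 12 * 12 * expt(12, 3)
= 12 * 12 * 12 * expt(12, 2)
= 12 * 12 * 12 * 12 * expt(12, 1)
= 12 * 12 * 12 * 12 * 12 * expt(12, 0)
= 12 * 12 * 12 * 12 * 12 * 1
= 248832

248832


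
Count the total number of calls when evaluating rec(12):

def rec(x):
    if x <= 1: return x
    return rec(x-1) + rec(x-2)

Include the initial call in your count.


Let C(n) = total calls for rec(n)
C(0) = 1, C(1) = 1
C(2) = 1 + C(1) + C(0) = 1 + 1 + 1 = 3
C(3) = 1 + C(2) + C(1) = 1 + 3 + 1 = 5
C(4) = 1 + C(3) + C(2) = 1 + 5 + 3 = 9
C(5) = 1 + C(4) + C(3) = 1 + 9 + 5 = 15
C(6) = 1 + C(5) + C(4) = 1 + 15 + 9 = 25
C(7) = 1 + C(6) + C(5) = 1 + 25 + 15 = 41
C(8) = 1 + C(7) + C(6) = 1 + 41 + 25 = 67
C(9) = 1 + C(8) + C(7) = 1 + 67 + 41 = 109
C(10) = 1 + C(9) + C(8) = 1 + 109 + 67 = 177
C(11) = 1 + C(10) + C(9) = 1 + 177 + 109 = 287
C(12) = 1 + C(11) + C(10) = 1 + 287 + 177 = 465

465


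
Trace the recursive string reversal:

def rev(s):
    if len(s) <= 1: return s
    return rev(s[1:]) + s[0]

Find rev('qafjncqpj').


rev('qafjncqpj') = rev('afjncqpj') + 'q'
rev('afjncqpj') = rev('fjncqpj') + 'a'
rev('fjncqpj') = rev('jncqpj') + 'f'
rev('jncqpj') = rev('ncqpj') + 'j'
rev('ncqpj') = rev('cqpj') + 'n'
rev('cqpj') = rev('qpj') + 'c'
rev('qpj') = rev('pj') + 'q'
rev('pj') = rev('j') + 'p'
rev('j') = 'j'  (base case)
Concatenating: 'j' + 'p' + 'q' + 'c' + 'n' + 'j' + 'f' + 'a' + 'q' = 'jpqcnjfaq'

jpqcnjfaq


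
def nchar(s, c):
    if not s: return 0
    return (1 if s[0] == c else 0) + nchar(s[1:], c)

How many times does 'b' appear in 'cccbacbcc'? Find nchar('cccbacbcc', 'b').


s[0]='c' != 'b' -> 0
s[0]='c' != 'b' -> 0
s[0]='c' != 'b' -> 0
s[0]='b' == 'b' -> 1
s[0]='a' != 'b' -> 0
s[0]='c' != 'b' -> 0
s[0]='b' == 'b' -> 1
s[0]='c' != 'b' -> 0
s[0]='c' != 'b' -> 0
Sum: 0 + 0 + 0 + 1 + 0 + 0 + 1 + 0 + 0 = 2

2


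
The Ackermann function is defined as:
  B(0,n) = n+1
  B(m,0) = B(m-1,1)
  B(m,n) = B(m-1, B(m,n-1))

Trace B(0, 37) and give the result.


B(0, 37) = 38
Result: B(0, 37) = 38

38


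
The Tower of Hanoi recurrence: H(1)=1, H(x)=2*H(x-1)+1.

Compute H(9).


H(9) = 2 * H(8) + 1
H(8) = 2 * H(7) + 1
H(7) = 2 * H(6) + 1
H(6) = 2 * H(5) + 1
H(5) = 2 * H(4) + 1
H(4) = 2 * H(3) + 1
H(3) = 2 * H(2) + 1
H(2) = 2 * H(1) + 1
H(1) = 1  (base case)
H(2) = 2 * 1 + 1 = 3
H(3) = 2 * 3 + 1 = 7
H(4) = 2 * 7 + 1 = 15
H(5) = 2 * 15 + 1 = 31
H(6) = 2 * 31 + 1 = 63
H(7) = 2 * 63 + 1 = 127
H(8) = 2 * 127 + 1 = 255
H(9) = 2 * 255 + 1 = 511

511


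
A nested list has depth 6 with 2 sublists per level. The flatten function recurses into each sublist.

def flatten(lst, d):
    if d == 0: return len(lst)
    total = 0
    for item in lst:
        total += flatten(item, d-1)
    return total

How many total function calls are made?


At depth 0 (root): 1 call
At depth 1: each of 1 parents calls flatten on 2 children = 2 calls
At depth 2: each of 2 parents calls flatten on 2 children = 4 calls
At depth 3: each of 4 parents calls flatten on 2 children = 8 calls
At depth 4: each of 8 parents calls flatten on 2 children = 16 calls
At depth 5: each of 16 parents calls flatten on 2 children = 32 calls
At depth 6: each of 32 parents calls flatten on 2 children = 64 calls
Total: 1 + 2 + 4 + 8 + 16 + 32 + 64 = 127

127


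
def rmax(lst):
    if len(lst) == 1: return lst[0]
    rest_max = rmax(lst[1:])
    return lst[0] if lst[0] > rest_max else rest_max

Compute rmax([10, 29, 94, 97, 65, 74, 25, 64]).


rmax([10, 29, 94, 97, 65, 74, 25, 64]): compare 10 with rmax([29, 94, 97, 65, 74, 25, 64])
rmax([29, 94, 97, 65, 74, 25, 64]): compare 29 with rmax([94, 97, 65, 74, 25, 64])
rmax([94, 97, 65, 74, 25, 64]): compare 94 with rmax([97, 65, 74, 25, 64])
rmax([97, 65, 74, 25, 64]): compare 97 with rmax([65, 74, 25, 64])
rmax([65, 74, 25, 64]): compare 65 with rmax([74, 25, 64])
rmax([74, 25, 64]): compare 74 with rmax([25, 64])
rmax([25, 64]): compare 25 with rmax([64])
rmax([64]) = 64  (base case)
Compare 25 with 64 -> 64
Compare 74 with 64 -> 74
Compare 65 with 74 -> 74
Compare 97 with 74 -> 97
Compare 94 with 97 -> 97
Compare 29 with 97 -> 97
Compare 10 with 97 -> 97

97


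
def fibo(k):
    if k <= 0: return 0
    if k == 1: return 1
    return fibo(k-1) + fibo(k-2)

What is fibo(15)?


Computing fibo(15) bottom-up:
fibo(0) = 0
fibo(1) = 1
fibo(2) = fibo(1) + fibo(0) = 1 + 0 = 1
fibo(3) = fibo(2) + fibo(1) = 1 + 1 = 2
fibo(4) = fibo(3) + fibo(2) = 2 + 1 = 3
fibo(5) = fibo(4) + fibo(3) = 3 + 2 = 5
fibo(6) = fibo(5) + fibo(4) = 5 + 3 = 8
fibo(7) = fibo(6) + fibo(5) = 8 + 5 = 13
fibo(8) = fibo(7) + fibo(6) = 13 + 8 = 21
fibo(9) = fibo(8) + fibo(7) = 21 + 13 = 34
fibo(10) = fibo(9) + fibo(8) = 34 + 21 = 55
fibo(11) = fibo(10) + fibo(9) = 55 + 34 = 89
fibo(12) = fibo(11) + fibo(10) = 89 + 55 = 144
fibo(13) = fibo(12) + fibo(11) = 144 + 89 = 233
fibo(14) = fibo(13) + fibo(12) = 233 + 144 = 377
fibo(15) = fibo(14) + fibo(13) = 377 + 233 = 610

610


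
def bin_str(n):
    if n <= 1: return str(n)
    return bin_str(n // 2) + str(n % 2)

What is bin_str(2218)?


bin_str(2218) = bin_str(1109) + '0'
bin_str(1109) = bin_str(554) + '1'
bin_str(554) = bin_str(277) + '0'
bin_str(277) = bin_str(138) + '1'
bin_str(138) = bin_str(69) + '0'
bin_str(69) = bin_str(34) + '1'
bin_str(34) = bin_str(17) + '0'
bin_str(17) = bin_str(8) + '1'
bin_str(8) = bin_str(4) + '0'
bin_str(4) = bin_str(2) + '0'
bin_str(2) = bin_str(1) + '0'
bin_str(1) = '1'  (base case)
Concatenating: '1' + '0' + '0' + '0' + '1' + '0' + '1' + '0' + '1' + '0' + '1' + '0' = '100010101010'

100010101010


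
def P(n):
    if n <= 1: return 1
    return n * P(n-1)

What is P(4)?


P(4)
= 4 * P(3)
= 4 * 3 * P(2)
= 4 * 3 * 2 * P(1)
= 4 * 3 * 2 * 1
= 24

24


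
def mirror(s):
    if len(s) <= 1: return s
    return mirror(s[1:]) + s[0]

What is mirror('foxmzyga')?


mirror('foxmzyga') = mirror('oxmzyga') + 'f'
mirror('oxmzyga') = mirror('xmzyga') + 'o'
mirror('xmzyga') = mirror('mzyga') + 'x'
mirror('mzyga') = mirror('zyga') + 'm'
mirror('zyga') = mirror('yga') + 'z'
mirror('yga') = mirror('ga') + 'y'
mirror('ga') = mirror('a') + 'g'
mirror('a') = 'a'  (base case)
Concatenating: 'a' + 'g' + 'y' + 'z' + 'm' + 'x' + 'o' + 'f' = 'agyzmxof'

agyzmxof


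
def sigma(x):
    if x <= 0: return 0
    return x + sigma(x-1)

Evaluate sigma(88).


sigma(88)
= 88 + 87 + 86 + 85 + 84 + 83 + 82 + 81 + 80 + 79 + 78 + 77 + 76 + 75 + 74 + 73 + 72 + 71 + 70 + 69 + 68 + 67 + 66 + 65 + 64 + 63 + 62 + 61 + 60 + 59 + 58 + 57 + 56 + 55 + 54 + 53 + 52 + 51 + 50 + 49 + 48 + 47 + 46 + 45 + 44 + 43 + 42 + 41 + 40 + 39 + 38 + 37 + 36 + 35 + 34 + 33 + 32 + 31 + 30 + 29 + 28 + 27 + 26 + 25 + 24 + 23 + 22 + 21 + 20 + 19 + 18 + 17 + 16 + 15 + 14 + 13 + 12 + 11 + 10 + 9 + 8 + 7 + 6 + 5 + 4 + 3 + 2 + 1 + sigma(0)
= 88 + 87 + 86 + 85 + 84 + 83 + 82 + 81 + 80 + 79 + 78 + 77 + 76 + 75 + 74 + 73 + 72 + 71 + 70 + 69 + 68 + 67 + 66 + 65 + 64 + 63 + 62 + 61 + 60 + 59 + 58 + 57 + 56 + 55 + 54 + 53 + 52 + 51 + 50 + 49 + 48 + 47 + 46 + 45 + 44 + 43 + 42 + 41 + 40 + 39 + 38 + 37 + 36 + 35 + 34 + 33 + 32 + 31 + 30 + 29 + 28 + 27 + 26 + 25 + 24 + 23 + 22 + 21 + 20 + 19 + 18 + 17 + 16 + 15 + 14 + 13 + 12 + 11 + 10 + 9 + 8 + 7 + 6 + 5 + 4 + 3 + 2 + 1 + 0
= 3916

3916


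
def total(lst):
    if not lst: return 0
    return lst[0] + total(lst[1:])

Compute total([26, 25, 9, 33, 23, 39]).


total([26, 25, 9, 33, 23, 39]) = 26 + total([25, 9, 33, 23, 39])
total([25, 9, 33, 23, 39]) = 25 + total([9, 33, 23, 39])
total([9, 33, 23, 39]) = 9 + total([33, 23, 39])
total([33, 23, 39]) = 33 + total([23, 39])
total([23, 39]) = 23 + total([39])
total([39]) = 39 + total([])
total([]) = 0  (base case)
Total: 26 + 25 + 9 + 33 + 23 + 39 + 0 = 155

155


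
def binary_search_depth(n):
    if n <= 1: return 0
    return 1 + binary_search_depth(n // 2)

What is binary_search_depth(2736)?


2736 / 2 = 1368
1368 / 2 = 684
684 / 2 = 342
342 / 2 = 171
171 / 2 = 85
85 / 2 = 42
42 / 2 = 21
21 / 2 = 10
10 / 2 = 5
5 / 2 = 2
2 / 2 = 1
Reached 1 after 11 halvings

11


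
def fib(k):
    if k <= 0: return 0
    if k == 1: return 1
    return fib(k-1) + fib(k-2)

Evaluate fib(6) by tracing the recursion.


Computing fib(6) bottom-up:
fib(0) = 0
fib(1) = 1
fib(2) = fib(1) + fib(0) = 1 + 0 = 1
fib(3) = fib(2) + fib(1) = 1 + 1 = 2
fib(4) = fib(3) + fib(2) = 2 + 1 = 3
fib(5) = fib(4) + fib(3) = 3 + 2 = 5
fib(6) = fib(5) + fib(4) = 5 + 3 = 8

8


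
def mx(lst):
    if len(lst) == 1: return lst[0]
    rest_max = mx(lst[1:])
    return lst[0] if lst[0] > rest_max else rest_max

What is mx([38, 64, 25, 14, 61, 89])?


mx([38, 64, 25, 14, 61, 89]): compare 38 with mx([64, 25, 14, 61, 89])
mx([64, 25, 14, 61, 89]): compare 64 with mx([25, 14, 61, 89])
mx([25, 14, 61, 89]): compare 25 with mx([14, 61, 89])
mx([14, 61, 89]): compare 14 with mx([61, 89])
mx([61, 89]): compare 61 with mx([89])
mx([89]) = 89  (base case)
Compare 61 with 89 -> 89
Compare 14 with 89 -> 89
Compare 25 with 89 -> 89
Compare 64 with 89 -> 89
Compare 38 with 89 -> 89

89


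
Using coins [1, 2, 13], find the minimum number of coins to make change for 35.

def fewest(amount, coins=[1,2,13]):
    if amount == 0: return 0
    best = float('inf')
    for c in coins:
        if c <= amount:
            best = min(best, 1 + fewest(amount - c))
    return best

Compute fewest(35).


Building up with DP:
fewest(0) = 0
fewest(1) = min(1+fewest(0)=1+0=1) = 1
fewest(2) = min(1+fewest(1)=1+1=2, 1+fewest(0)=1+0=1) = 1
fewest(3) = min(1+fewest(2)=1+1=2, 1+fewest(1)=1+1=2) = 2
fewest(4) = min(1+fewest(3)=1+2=3, 1+fewest(2)=1+1=2) = 2
fewest(5) = min(1+fewest(4)=1+2=3, 1+fewest(3)=1+2=3) = 3
fewest(6) = min(1+fewest(5)=1+3=4, 1+fewest(4)=1+2=3) = 3
fewest(7) = min(1+fewest(6)=1+3=4, 1+fewest(5)=1+3=4) = 4
fewest(8) = min(1+fewest(7)=1+4=5, 1+fewest(6)=1+3=4) = 4
fewest(9) = min(1+fewest(8)=1+4=5, 1+fewest(7)=1+4=5) = 5
fewest(10) = min(1+fewest(9)=1+5=6, 1+fewest(8)=1+4=5) = 5
fewest(11) = min(1+fewest(10)=1+5=6, 1+fewest(9)=1+5=6) = 6
fewest(12) = min(1+fewest(11)=1+6=7, 1+fewest(10)=1+5=6) = 6
fewest(13) = min(1+fewest(12)=1+6=7, 1+fewest(11)=1+6=7, 1+fewest(0)=1+0=1) = 1
fewest(14) = min(1+fewest(13)=1+1=2, 1+fewest(12)=1+6=7, 1+fewest(1)=1+1=2) = 2
fewest(15) = min(1+fewest(14)=1+2=3, 1+fewest(13)=1+1=2, 1+fewest(2)=1+1=2) = 2
fewest(16) = min(1+fewest(15)=1+2=3, 1+fewest(14)=1+2=3, 1+fewest(3)=1+2=3) = 3
fewest(17) = min(1+fewest(16)=1+3=4, 1+fewest(15)=1+2=3, 1+fewest(4)=1+2=3) = 3
fewest(18) = min(1+fewest(17)=1+3=4, 1+fewest(16)=1+3=4, 1+fewest(5)=1+3=4) = 4
fewest(19) = min(1+fewest(18)=1+4=5, 1+fewest(17)=1+3=4, 1+fewest(6)=1+3=4) = 4
fewest(20) = min(1+fewest(19)=1+4=5, 1+fewest(18)=1+4=5, 1+fewest(7)=1+4=5) = 5
fewest(21) = min(1+fewest(20)=1+5=6, 1+fewest(19)=1+4=5, 1+fewest(8)=1+4=5) = 5
fewest(22) = min(1+fewest(21)=1+5=6, 1+fewest(20)=1+5=6, 1+fewest(9)=1+5=6) = 6
fewest(23) = min(1+fewest(22)=1+6=7, 1+fewest(21)=1+5=6, 1+fewest(10)=1+5=6) = 6
fewest(24) = min(1+fewest(23)=1+6=7, 1+fewest(22)=1+6=7, 1+fewest(11)=1+6=7) = 7
fewest(25) = min(1+fewest(24)=1+7=8, 1+fewest(23)=1+6=7, 1+fewest(12)=1+6=7) = 7
fewest(26) = min(1+fewest(25)=1+7=8, 1+fewest(24)=1+7=8, 1+fewest(13)=1+1=2) = 2
fewest(27) = min(1+fewest(26)=1+2=3, 1+fewest(25)=1+7=8, 1+fewest(14)=1+2=3) = 3
fewest(28) = min(1+fewest(27)=1+3=4, 1+fewest(26)=1+2=3, 1+fewest(15)=1+2=3) = 3
fewest(29) = min(1+fewest(28)=1+3=4, 1+fewest(27)=1+3=4, 1+fewest(16)=1+3=4) = 4
fewest(30) = min(1+fewest(29)=1+4=5, 1+fewest(28)=1+3=4, 1+fewest(17)=1+3=4) = 4
fewest(31) = min(1+fewest(30)=1+4=5, 1+fewest(29)=1+4=5, 1+fewest(18)=1+4=5) = 5
fewest(32) = min(1+fewest(31)=1+5=6, 1+fewest(30)=1+4=5, 1+fewest(19)=1+4=5) = 5
fewest(33) = min(1+fewest(32)=1+5=6, 1+fewest(31)=1+5=6, 1+fewest(20)=1+5=6) = 6
fewest(34) = min(1+fewest(33)=1+6=7, 1+fewest(32)=1+5=6, 1+fewest(21)=1+5=6) = 6
fewest(35) = min(1+fewest(34)=1+6=7, 1+fewest(33)=1+6=7, 1+fewest(22)=1+6=7) = 7

7
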